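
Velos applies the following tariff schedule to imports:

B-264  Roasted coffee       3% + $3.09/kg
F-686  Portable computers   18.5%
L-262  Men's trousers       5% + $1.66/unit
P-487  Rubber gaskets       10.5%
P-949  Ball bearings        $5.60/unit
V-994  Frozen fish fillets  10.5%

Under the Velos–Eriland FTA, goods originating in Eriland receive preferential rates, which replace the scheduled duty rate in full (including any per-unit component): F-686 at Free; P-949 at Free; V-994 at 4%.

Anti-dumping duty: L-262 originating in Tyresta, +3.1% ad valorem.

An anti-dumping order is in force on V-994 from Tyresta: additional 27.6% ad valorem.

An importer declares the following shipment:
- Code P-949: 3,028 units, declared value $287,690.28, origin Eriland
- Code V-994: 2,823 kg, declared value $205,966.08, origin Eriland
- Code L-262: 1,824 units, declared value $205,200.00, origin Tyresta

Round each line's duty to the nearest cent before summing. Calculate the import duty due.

Line 1 (P-949, Eriland, 3,028 units, $287,690.28):
Base rate for P-949 is $5.60/unit.
Origin Eriland qualifies under the Velos–Eriland agreement and P-949 is covered: preferential rate Free applies instead.
Duty = $287,690.28 × 0% = $0.00.
Line 2 (V-994, Eriland, 2,823 kg, $205,966.08):
Base rate for V-994 is 10.5%.
Origin Eriland qualifies under the Velos–Eriland agreement and V-994 is covered: preferential rate 4% applies instead.
The additional-duty order on V-994 targets Tyresta, not Eriland; it does not apply.
Duty = $205,966.08 × 4% = $8,238.64.
Line 3 (L-262, Tyresta, 1,824 units, $205,200.00):
Base rate for L-262 is 5% + $1.66/unit.
Additional duty on L-262 from Tyresta: +3.1%. Applied ad valorem rate: 5% + 3.1% = 8.1%.
Duty = $205,200.00 × 8.1% + 1,824 × $1.66 = $19,649.04.
Total = $0.00 + $8,238.64 + $19,649.04 = $27,887.68.

$27,887.68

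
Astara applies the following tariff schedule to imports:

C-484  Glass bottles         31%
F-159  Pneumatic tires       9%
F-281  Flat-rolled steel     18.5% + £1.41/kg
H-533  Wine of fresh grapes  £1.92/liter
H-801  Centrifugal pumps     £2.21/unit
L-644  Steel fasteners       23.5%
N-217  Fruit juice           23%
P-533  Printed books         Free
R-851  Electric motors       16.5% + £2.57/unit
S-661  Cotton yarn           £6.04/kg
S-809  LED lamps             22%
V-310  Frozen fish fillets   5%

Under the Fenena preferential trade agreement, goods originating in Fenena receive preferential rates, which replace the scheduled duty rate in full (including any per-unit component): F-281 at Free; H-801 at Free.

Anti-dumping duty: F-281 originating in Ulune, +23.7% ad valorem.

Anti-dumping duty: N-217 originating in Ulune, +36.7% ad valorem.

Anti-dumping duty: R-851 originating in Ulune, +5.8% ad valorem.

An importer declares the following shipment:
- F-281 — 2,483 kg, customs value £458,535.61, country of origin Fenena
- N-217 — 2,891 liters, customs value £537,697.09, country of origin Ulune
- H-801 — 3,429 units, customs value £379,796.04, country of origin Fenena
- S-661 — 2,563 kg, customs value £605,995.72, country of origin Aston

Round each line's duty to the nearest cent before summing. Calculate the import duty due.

Line 1 (F-281, Fenena, 2,483 kg, £458,535.61):
Base rate for F-281 is 18.5% + £1.41/kg.
Origin Fenena qualifies under the Astara–Fenena agreement and F-281 is covered: preferential rate Free applies instead.
The additional-duty order on F-281 targets Ulune, not Fenena; it does not apply.
Duty = £458,535.61 × 0% = £0.00.
Line 2 (N-217, Ulune, 2,891 liters, £537,697.09):
Base rate for N-217 is 23%.
Additional duty on N-217 from Ulune: +36.7%. Applied ad valorem rate: 23% + 36.7% = 59.7%.
Duty = £537,697.09 × 59.7% = £321,005.16.
Line 3 (H-801, Fenena, 3,429 units, £379,796.04):
Base rate for H-801 is £2.21/unit.
Origin Fenena qualifies under the Astara–Fenena agreement and H-801 is covered: preferential rate Free applies instead.
Duty = £379,796.04 × 0% = £0.00.
Line 4 (S-661, Aston, 2,563 kg, £605,995.72):
Base rate for S-661 is £6.04/kg.
Duty = 2,563 × £6.04 = £15,480.52.
Total = £0.00 + £321,005.16 + £0.00 + £15,480.52 = £336,485.68.

£336,485.68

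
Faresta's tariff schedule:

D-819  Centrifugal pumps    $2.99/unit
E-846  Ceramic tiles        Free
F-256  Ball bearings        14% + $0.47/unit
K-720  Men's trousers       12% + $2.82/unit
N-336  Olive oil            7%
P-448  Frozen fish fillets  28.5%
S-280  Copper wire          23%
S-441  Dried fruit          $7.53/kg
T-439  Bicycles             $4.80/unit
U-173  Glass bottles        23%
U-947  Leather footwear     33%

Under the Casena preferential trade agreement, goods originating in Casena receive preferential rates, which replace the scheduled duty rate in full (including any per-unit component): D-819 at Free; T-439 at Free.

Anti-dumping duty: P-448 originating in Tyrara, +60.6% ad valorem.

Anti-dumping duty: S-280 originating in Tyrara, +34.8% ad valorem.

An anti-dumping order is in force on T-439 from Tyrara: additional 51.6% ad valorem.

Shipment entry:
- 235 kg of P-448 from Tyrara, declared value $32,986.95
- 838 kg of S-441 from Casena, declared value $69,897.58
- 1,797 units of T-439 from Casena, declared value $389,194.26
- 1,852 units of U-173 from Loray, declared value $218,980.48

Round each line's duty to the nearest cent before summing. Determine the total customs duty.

Line 1 (P-448, Tyrara, 235 kg, $32,986.95):
Base rate for P-448 is 28.5%.
Additional duty on P-448 from Tyrara: +60.6%. Applied ad valorem rate: 28.5% + 60.6% = 89.1%.
Duty = $32,986.95 × 89.1% = $29,391.37.
Line 2 (S-441, Casena, 838 kg, $69,897.58):
Base rate for S-441 is $7.53/kg.
Origin Casena is the FTA partner but S-441 is not on the preference list; base rate stands.
Duty = 838 × $7.53 = $6,310.14.
Line 3 (T-439, Casena, 1,797 units, $389,194.26):
Base rate for T-439 is $4.80/unit.
Origin Casena qualifies under the Faresta–Casena agreement and T-439 is covered: preferential rate Free applies instead.
The additional-duty order on T-439 targets Tyrara, not Casena; it does not apply.
Duty = $389,194.26 × 0% = $0.00.
Line 4 (U-173, Loray, 1,852 units, $218,980.48):
Base rate for U-173 is 23%.
Duty = $218,980.48 × 23% = $50,365.51.
Total = $29,391.37 + $6,310.14 + $0.00 + $50,365.51 = $86,067.02.

$86,067.02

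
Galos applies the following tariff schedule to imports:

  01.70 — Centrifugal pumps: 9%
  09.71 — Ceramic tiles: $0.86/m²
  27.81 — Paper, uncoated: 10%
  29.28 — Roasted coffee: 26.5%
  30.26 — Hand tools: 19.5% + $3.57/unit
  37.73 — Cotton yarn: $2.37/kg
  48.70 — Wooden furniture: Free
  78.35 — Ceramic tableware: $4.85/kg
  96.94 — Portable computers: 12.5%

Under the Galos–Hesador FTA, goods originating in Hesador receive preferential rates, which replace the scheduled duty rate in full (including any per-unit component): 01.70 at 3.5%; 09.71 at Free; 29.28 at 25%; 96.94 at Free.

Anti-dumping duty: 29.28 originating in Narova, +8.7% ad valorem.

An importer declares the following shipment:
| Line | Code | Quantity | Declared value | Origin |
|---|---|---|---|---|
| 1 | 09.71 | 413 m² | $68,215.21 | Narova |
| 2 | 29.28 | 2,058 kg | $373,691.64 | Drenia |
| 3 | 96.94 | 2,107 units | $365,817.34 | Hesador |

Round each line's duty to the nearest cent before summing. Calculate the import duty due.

Line 1 (09.71, Narova, 413 m², $68,215.21):
Base rate for 09.71 is $0.86/m².
09.71 has an FTA preferential rate, but origin Narova is not Hesador; base rate stands.
Duty = 413 × $0.86 = $355.18.
Line 2 (29.28, Drenia, 2,058 kg, $373,691.64):
Base rate for 29.28 is 26.5%.
29.28 has an FTA preferential rate, but origin Drenia is not Hesador; base rate stands.
The additional-duty order on 29.28 targets Narova, not Drenia; it does not apply.
Duty = $373,691.64 × 26.5% = $99,028.28.
Line 3 (96.94, Hesador, 2,107 units, $365,817.34):
Base rate for 96.94 is 12.5%.
Origin Hesador qualifies under the Galos–Hesador agreement and 96.94 is covered: preferential rate Free applies instead.
Duty = $365,817.34 × 0% = $0.00.
Total = $355.18 + $99,028.28 + $0.00 = $99,383.46.

$99,383.46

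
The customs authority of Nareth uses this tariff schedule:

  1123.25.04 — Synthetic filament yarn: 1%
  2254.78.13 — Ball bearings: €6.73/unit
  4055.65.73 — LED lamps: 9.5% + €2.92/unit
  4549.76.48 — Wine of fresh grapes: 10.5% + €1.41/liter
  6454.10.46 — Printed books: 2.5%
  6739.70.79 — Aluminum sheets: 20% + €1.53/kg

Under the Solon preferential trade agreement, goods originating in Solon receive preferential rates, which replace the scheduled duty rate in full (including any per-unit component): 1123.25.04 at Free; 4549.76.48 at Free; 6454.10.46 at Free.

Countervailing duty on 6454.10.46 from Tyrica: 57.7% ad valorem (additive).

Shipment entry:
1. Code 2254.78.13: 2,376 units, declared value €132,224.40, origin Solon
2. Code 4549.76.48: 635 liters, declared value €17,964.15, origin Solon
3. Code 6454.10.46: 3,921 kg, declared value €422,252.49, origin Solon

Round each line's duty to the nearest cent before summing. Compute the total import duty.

€15,990.48

Line 1 (2254.78.13, Solon, 2,376 units, €132,224.40):
Base rate for 2254.78.13 is €6.73/unit.
Origin Solon is the FTA partner but 2254.78.13 is not on the preference list; base rate stands.
Duty = 2,376 × €6.73 = €15,990.48.
Line 2 (4549.76.48, Solon, 635 liters, €17,964.15):
Base rate for 4549.76.48 is 10.5% + €1.41/liter.
Origin Solon qualifies under the Nareth–Solon agreement and 4549.76.48 is covered: preferential rate Free applies instead.
Duty = €17,964.15 × 0% = €0.00.
Line 3 (6454.10.46, Solon, 3,921 kg, €422,252.49):
Base rate for 6454.10.46 is 2.5%.
Origin Solon qualifies under the Nareth–Solon agreement and 6454.10.46 is covered: preferential rate Free applies instead.
The additional-duty order on 6454.10.46 targets Tyrica, not Solon; it does not apply.
Duty = €422,252.49 × 0% = €0.00.
Total = €15,990.48 + €0.00 + €0.00 = €15,990.48.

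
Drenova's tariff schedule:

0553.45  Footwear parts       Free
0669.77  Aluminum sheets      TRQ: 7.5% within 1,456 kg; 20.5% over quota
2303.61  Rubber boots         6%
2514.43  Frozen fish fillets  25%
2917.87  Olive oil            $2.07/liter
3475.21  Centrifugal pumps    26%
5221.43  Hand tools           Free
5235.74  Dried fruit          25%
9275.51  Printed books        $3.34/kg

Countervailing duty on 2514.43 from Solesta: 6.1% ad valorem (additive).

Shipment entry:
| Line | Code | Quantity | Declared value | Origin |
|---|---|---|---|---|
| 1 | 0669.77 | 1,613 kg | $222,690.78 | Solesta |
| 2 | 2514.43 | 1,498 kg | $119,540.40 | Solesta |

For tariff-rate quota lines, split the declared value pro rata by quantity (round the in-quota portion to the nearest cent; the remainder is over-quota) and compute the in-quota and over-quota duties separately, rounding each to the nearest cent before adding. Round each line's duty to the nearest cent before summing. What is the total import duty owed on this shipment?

$56,696.67

Line 1 (0669.77, Solesta, 1,613 kg, $222,690.78):
Code 0669.77 is under a tariff-rate quota (threshold 1,456 kg). In-quota: 1,456 kg at 7.5%; over-quota: 157 kg at 20.5%.
Pro-rata value split: in-quota = $222,690.78 × 1,456/1,613 = $201,015.36; over-quota = $222,690.78 − $201,015.36 = $21,675.42.
In-quota duty = $201,015.36 × 7.5% = $15,076.15. Over-quota duty = $21,675.42 × 20.5% = $4,443.46.
Line duty = $15,076.15 + $4,443.46 = $19,519.61.
Line 2 (2514.43, Solesta, 1,498 kg, $119,540.40):
Base rate for 2514.43 is 25%.
Additional duty on 2514.43 from Solesta: +6.1%. Applied ad valorem rate: 25% + 6.1% = 31.1%.
Duty = $119,540.40 × 31.1% = $37,177.06.
Total = $19,519.61 + $37,177.06 = $56,696.67.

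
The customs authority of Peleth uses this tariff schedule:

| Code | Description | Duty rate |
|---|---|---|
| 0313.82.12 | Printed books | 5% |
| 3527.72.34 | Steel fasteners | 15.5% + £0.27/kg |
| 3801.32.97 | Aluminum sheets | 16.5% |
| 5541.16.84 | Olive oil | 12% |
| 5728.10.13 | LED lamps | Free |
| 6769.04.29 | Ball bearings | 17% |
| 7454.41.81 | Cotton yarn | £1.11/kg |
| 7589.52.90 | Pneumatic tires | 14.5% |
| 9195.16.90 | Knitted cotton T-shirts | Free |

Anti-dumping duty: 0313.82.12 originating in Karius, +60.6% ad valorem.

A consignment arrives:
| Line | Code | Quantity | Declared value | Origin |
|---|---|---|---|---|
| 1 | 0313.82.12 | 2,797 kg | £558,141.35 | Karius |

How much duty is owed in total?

Line 1 (0313.82.12, Karius, 2,797 kg, £558,141.35):
Base rate for 0313.82.12 is 5%.
Additional duty on 0313.82.12 from Karius: +60.6%. Applied ad valorem rate: 5% + 60.6% = 65.6%.
Duty = £558,141.35 × 65.6% = £366,140.73.

£366,140.73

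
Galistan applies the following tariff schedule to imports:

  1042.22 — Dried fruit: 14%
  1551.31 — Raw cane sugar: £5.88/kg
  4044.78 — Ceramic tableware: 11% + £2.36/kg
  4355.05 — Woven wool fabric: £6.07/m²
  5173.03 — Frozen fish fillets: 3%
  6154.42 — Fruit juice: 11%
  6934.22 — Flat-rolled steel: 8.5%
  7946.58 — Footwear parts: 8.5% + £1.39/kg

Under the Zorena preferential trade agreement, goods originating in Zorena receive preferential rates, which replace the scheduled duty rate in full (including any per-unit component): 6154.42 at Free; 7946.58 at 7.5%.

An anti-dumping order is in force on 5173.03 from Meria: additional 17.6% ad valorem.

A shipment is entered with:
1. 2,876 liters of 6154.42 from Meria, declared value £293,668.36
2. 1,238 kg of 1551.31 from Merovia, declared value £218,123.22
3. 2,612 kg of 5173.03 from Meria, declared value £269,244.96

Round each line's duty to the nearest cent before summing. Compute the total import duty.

Line 1 (6154.42, Meria, 2,876 liters, £293,668.36):
Base rate for 6154.42 is 11%.
6154.42 has an FTA preferential rate, but origin Meria is not Zorena; base rate stands.
Duty = £293,668.36 × 11% = £32,303.52.
Line 2 (1551.31, Merovia, 1,238 kg, £218,123.22):
Base rate for 1551.31 is £5.88/kg.
Duty = 1,238 × £5.88 = £7,279.44.
Line 3 (5173.03, Meria, 2,612 kg, £269,244.96):
Base rate for 5173.03 is 3%.
Additional duty on 5173.03 from Meria: +17.6%. Applied ad valorem rate: 3% + 17.6% = 20.6%.
Duty = £269,244.96 × 20.6% = £55,464.46.
Total = £32,303.52 + £7,279.44 + £55,464.46 = £95,047.42.

£95,047.42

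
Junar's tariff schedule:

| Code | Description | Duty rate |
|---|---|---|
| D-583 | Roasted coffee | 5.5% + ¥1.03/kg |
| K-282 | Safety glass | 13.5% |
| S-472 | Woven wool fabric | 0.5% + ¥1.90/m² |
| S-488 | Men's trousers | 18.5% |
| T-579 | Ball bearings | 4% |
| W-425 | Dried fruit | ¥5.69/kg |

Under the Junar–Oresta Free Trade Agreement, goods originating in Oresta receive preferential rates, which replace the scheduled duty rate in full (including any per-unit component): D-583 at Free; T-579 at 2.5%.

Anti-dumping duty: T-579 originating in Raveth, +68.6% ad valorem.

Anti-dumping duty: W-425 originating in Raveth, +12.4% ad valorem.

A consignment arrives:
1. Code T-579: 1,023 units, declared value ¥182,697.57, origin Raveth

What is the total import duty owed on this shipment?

Line 1 (T-579, Raveth, 1,023 units, ¥182,697.57):
Base rate for T-579 is 4%.
T-579 has an FTA preferential rate, but origin Raveth is not Oresta; base rate stands.
Additional duty on T-579 from Raveth: +68.6%. Applied ad valorem rate: 4% + 68.6% = 72.6%.
Duty = ¥182,697.57 × 72.6% = ¥132,638.44.

¥132,638.44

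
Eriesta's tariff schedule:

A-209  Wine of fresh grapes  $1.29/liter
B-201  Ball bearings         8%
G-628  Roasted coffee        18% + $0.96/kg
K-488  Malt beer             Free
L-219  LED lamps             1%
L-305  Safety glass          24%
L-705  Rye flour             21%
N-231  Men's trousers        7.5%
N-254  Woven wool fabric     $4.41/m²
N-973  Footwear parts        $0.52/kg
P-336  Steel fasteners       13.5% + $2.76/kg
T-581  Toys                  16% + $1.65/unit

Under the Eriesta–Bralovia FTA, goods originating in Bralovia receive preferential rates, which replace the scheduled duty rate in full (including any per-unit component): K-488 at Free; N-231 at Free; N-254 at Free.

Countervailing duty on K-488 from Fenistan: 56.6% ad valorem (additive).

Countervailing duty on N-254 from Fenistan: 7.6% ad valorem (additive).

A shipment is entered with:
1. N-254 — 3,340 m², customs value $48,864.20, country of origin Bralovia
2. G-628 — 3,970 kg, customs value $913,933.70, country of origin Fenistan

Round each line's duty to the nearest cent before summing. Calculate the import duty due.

Line 1 (N-254, Bralovia, 3,340 m², $48,864.20):
Base rate for N-254 is $4.41/m².
Origin Bralovia qualifies under the Eriesta–Bralovia agreement and N-254 is covered: preferential rate Free applies instead.
The additional-duty order on N-254 targets Fenistan, not Bralovia; it does not apply.
Duty = $48,864.20 × 0% = $0.00.
Line 2 (G-628, Fenistan, 3,970 kg, $913,933.70):
Base rate for G-628 is 18% + $0.96/kg.
Duty = $913,933.70 × 18% + 3,970 × $0.96 = $168,319.27.
Total = $0.00 + $168,319.27 = $168,319.27.

$168,319.27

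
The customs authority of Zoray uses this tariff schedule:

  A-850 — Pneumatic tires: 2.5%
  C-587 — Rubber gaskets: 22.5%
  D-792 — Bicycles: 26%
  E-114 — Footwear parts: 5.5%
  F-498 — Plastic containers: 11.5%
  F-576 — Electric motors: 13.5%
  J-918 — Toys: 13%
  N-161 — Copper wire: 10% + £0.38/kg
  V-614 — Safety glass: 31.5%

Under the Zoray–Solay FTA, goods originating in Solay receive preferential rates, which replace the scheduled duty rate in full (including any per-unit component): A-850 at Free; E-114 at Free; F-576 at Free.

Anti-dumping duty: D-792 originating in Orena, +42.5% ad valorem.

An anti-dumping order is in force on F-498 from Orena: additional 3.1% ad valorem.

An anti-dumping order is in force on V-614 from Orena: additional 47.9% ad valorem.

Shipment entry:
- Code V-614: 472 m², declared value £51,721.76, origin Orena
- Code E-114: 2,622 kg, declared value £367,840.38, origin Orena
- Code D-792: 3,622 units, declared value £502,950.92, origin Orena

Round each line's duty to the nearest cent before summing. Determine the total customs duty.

£405,819.68

Line 1 (V-614, Orena, 472 m², £51,721.76):
Base rate for V-614 is 31.5%.
Additional duty on V-614 from Orena: +47.9%. Applied ad valorem rate: 31.5% + 47.9% = 79.4%.
Duty = £51,721.76 × 79.4% = £41,067.08.
Line 2 (E-114, Orena, 2,622 kg, £367,840.38):
Base rate for E-114 is 5.5%.
E-114 has an FTA preferential rate, but origin Orena is not Solay; base rate stands.
Duty = £367,840.38 × 5.5% = £20,231.22.
Line 3 (D-792, Orena, 3,622 units, £502,950.92):
Base rate for D-792 is 26%.
Additional duty on D-792 from Orena: +42.5%. Applied ad valorem rate: 26% + 42.5% = 68.5%.
Duty = £502,950.92 × 68.5% = £344,521.38.
Total = £41,067.08 + £20,231.22 + £344,521.38 = £405,819.68.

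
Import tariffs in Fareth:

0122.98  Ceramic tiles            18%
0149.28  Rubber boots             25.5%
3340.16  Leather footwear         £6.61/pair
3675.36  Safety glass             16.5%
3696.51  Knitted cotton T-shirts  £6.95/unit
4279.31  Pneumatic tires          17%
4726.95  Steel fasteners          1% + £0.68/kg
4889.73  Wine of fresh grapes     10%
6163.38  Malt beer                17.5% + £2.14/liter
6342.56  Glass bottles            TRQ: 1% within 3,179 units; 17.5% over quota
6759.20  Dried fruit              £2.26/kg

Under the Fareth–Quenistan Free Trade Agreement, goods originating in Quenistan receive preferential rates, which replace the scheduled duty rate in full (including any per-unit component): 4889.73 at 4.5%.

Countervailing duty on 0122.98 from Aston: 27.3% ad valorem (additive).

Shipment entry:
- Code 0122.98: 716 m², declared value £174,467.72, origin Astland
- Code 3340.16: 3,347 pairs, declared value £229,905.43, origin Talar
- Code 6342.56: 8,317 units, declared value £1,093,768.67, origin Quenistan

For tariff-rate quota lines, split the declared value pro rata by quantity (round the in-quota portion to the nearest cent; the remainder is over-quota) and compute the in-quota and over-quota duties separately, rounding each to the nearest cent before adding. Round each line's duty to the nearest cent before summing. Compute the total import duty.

Line 1 (0122.98, Astland, 716 m², £174,467.72):
Base rate for 0122.98 is 18%.
The additional-duty order on 0122.98 targets Aston, not Astland; it does not apply.
Duty = £174,467.72 × 18% = £31,404.19.
Line 2 (3340.16, Talar, 3,347 pairs, £229,905.43):
Base rate for 3340.16 is £6.61/pair.
Duty = 3,347 × £6.61 = £22,123.67.
Line 3 (6342.56, Quenistan, 8,317 units, £1,093,768.67):
Code 6342.56 is under a tariff-rate quota (threshold 3,179 units). In-quota: 3,179 units at 1%; over-quota: 5,138 units at 17.5%.
Pro-rata value split: in-quota = £1,093,768.67 × 3,179/8,317 = £418,070.29; over-quota = £1,093,768.67 − £418,070.29 = £675,698.38.
In-quota duty = £418,070.29 × 1% = £4,180.70. Over-quota duty = £675,698.38 × 17.5% = £118,247.22.
Line duty = £4,180.70 + £118,247.22 = £122,427.92.
Total = £31,404.19 + £22,123.67 + £122,427.92 = £175,955.78.

£175,955.78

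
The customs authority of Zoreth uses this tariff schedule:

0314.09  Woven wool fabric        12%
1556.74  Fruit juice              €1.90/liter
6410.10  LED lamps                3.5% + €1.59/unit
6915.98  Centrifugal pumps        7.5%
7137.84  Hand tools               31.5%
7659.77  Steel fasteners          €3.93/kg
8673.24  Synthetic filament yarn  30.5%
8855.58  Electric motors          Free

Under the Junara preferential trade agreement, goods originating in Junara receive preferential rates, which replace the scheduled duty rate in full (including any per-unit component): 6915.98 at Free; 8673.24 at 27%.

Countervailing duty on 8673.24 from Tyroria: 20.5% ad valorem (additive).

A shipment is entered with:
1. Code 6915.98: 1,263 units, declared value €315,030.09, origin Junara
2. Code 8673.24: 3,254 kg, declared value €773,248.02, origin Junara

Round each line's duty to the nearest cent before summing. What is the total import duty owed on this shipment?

Line 1 (6915.98, Junara, 1,263 units, €315,030.09):
Base rate for 6915.98 is 7.5%.
Origin Junara qualifies under the Zoreth–Junara agreement and 6915.98 is covered: preferential rate Free applies instead.
Duty = €315,030.09 × 0% = €0.00.
Line 2 (8673.24, Junara, 3,254 kg, €773,248.02):
Base rate for 8673.24 is 30.5%.
Origin Junara qualifies under the Zoreth–Junara agreement and 8673.24 is covered: preferential rate 27% applies instead.
The additional-duty order on 8673.24 targets Tyroria, not Junara; it does not apply.
Duty = €773,248.02 × 27% = €208,776.97.
Total = €0.00 + €208,776.97 = €208,776.97.

€208,776.97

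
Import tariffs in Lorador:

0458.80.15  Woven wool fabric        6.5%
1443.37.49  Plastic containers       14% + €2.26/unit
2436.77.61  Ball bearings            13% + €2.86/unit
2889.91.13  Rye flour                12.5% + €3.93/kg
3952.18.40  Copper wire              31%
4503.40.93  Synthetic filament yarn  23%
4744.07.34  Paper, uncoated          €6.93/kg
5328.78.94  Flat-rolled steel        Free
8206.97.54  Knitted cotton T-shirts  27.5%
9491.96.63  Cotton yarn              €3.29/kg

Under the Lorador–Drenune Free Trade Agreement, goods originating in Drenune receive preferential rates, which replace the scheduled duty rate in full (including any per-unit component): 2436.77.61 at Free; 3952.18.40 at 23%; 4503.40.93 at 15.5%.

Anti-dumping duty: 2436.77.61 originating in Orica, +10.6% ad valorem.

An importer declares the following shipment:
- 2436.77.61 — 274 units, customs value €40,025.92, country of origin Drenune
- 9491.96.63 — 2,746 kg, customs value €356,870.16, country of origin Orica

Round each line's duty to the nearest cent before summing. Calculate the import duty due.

€9,034.34

Line 1 (2436.77.61, Drenune, 274 units, €40,025.92):
Base rate for 2436.77.61 is 13% + €2.86/unit.
Origin Drenune qualifies under the Lorador–Drenune agreement and 2436.77.61 is covered: preferential rate Free applies instead.
The additional-duty order on 2436.77.61 targets Orica, not Drenune; it does not apply.
Duty = €40,025.92 × 0% = €0.00.
Line 2 (9491.96.63, Orica, 2,746 kg, €356,870.16):
Base rate for 9491.96.63 is €3.29/kg.
Duty = 2,746 × €3.29 = €9,034.34.
Total = €0.00 + €9,034.34 = €9,034.34.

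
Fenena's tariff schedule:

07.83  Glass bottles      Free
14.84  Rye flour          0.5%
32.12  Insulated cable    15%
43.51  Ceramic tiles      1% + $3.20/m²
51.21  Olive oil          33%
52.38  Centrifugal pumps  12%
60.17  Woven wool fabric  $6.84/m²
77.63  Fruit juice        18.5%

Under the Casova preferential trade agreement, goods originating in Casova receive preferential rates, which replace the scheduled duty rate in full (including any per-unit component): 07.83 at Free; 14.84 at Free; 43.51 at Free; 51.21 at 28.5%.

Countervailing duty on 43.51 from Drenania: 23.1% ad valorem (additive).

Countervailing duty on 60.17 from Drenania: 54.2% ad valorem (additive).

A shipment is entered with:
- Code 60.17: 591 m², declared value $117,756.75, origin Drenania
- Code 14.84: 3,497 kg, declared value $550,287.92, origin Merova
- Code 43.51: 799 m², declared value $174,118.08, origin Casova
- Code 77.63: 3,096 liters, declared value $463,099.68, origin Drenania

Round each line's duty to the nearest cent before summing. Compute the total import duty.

$156,291.48

Line 1 (60.17, Drenania, 591 m², $117,756.75):
Base rate for 60.17 is $6.84/m².
Additional duty on 60.17 from Drenania: +54.2% ad valorem. Applied ad valorem rate = 54.2%.
Duty = $117,756.75 × 54.2% + 591 × $6.84 = $67,866.60.
Line 2 (14.84, Merova, 3,497 kg, $550,287.92):
Base rate for 14.84 is 0.5%.
14.84 has an FTA preferential rate, but origin Merova is not Casova; base rate stands.
Duty = $550,287.92 × 0.5% = $2,751.44.
Line 3 (43.51, Casova, 799 m², $174,118.08):
Base rate for 43.51 is 1% + $3.20/m².
Origin Casova qualifies under the Fenena–Casova agreement and 43.51 is covered: preferential rate Free applies instead.
The additional-duty order on 43.51 targets Drenania, not Casova; it does not apply.
Duty = $174,118.08 × 0% = $0.00.
Line 4 (77.63, Drenania, 3,096 liters, $463,099.68):
Base rate for 77.63 is 18.5%.
Duty = $463,099.68 × 18.5% = $85,673.44.
Total = $67,866.60 + $2,751.44 + $0.00 + $85,673.44 = $156,291.48.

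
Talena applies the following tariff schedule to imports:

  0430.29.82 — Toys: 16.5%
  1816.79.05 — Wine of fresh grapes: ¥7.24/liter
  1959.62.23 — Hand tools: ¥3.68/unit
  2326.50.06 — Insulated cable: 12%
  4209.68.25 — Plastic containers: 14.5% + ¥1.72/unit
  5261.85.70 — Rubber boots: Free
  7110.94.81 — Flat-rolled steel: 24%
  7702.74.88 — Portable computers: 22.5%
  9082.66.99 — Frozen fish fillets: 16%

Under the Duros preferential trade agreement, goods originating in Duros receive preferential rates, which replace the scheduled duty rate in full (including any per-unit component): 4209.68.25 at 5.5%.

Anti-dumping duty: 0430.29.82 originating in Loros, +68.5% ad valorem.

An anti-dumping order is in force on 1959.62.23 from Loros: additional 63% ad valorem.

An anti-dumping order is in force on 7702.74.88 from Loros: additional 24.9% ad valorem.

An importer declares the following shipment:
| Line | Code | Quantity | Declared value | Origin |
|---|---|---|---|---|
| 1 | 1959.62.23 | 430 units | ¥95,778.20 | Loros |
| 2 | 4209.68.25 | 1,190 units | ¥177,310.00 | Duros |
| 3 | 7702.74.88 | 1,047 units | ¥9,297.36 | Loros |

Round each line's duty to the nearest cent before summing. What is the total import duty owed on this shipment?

¥76,081.67

Line 1 (1959.62.23, Loros, 430 units, ¥95,778.20):
Base rate for 1959.62.23 is ¥3.68/unit.
Additional duty on 1959.62.23 from Loros: +63% ad valorem. Applied ad valorem rate = 63%.
Duty = ¥95,778.20 × 63% + 430 × ¥3.68 = ¥61,922.67.
Line 2 (4209.68.25, Duros, 1,190 units, ¥177,310.00):
Base rate for 4209.68.25 is 14.5% + ¥1.72/unit.
Origin Duros qualifies under the Talena–Duros agreement and 4209.68.25 is covered: preferential rate 5.5% applies instead.
Duty = ¥177,310.00 × 5.5% = ¥9,752.05.
Line 3 (7702.74.88, Loros, 1,047 units, ¥9,297.36):
Base rate for 7702.74.88 is 22.5%.
Additional duty on 7702.74.88 from Loros: +24.9%. Applied ad valorem rate: 22.5% + 24.9% = 47.4%.
Duty = ¥9,297.36 × 47.4% = ¥4,406.95.
Total = ¥61,922.67 + ¥9,752.05 + ¥4,406.95 = ¥76,081.67.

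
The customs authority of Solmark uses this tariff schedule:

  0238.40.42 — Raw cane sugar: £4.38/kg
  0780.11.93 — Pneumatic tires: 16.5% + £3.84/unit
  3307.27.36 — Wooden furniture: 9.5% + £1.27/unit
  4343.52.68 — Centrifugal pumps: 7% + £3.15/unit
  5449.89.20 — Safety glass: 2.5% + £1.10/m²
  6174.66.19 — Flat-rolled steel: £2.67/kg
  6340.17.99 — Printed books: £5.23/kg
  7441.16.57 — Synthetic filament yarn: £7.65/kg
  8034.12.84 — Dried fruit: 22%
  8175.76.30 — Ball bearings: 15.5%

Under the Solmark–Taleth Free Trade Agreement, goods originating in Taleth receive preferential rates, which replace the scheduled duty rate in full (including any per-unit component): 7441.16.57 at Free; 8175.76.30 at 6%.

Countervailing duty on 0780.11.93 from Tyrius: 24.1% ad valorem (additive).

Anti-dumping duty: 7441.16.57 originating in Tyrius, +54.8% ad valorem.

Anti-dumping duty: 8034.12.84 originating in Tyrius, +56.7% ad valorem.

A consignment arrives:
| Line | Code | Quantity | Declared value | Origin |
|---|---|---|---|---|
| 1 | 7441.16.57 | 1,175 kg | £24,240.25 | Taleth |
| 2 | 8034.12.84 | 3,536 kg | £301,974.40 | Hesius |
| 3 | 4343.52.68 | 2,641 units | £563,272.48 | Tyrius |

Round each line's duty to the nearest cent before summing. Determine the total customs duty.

£114,182.59

Line 1 (7441.16.57, Taleth, 1,175 kg, £24,240.25):
Base rate for 7441.16.57 is £7.65/kg.
Origin Taleth qualifies under the Solmark–Taleth agreement and 7441.16.57 is covered: preferential rate Free applies instead.
The additional-duty order on 7441.16.57 targets Tyrius, not Taleth; it does not apply.
Duty = £24,240.25 × 0% = £0.00.
Line 2 (8034.12.84, Hesius, 3,536 kg, £301,974.40):
Base rate for 8034.12.84 is 22%.
The additional-duty order on 8034.12.84 targets Tyrius, not Hesius; it does not apply.
Duty = £301,974.40 × 22% = £66,434.37.
Line 3 (4343.52.68, Tyrius, 2,641 units, £563,272.48):
Base rate for 4343.52.68 is 7% + £3.15/unit.
Duty = £563,272.48 × 7% + 2,641 × £3.15 = £47,748.22.
Total = £0.00 + £66,434.37 + £47,748.22 = £114,182.59.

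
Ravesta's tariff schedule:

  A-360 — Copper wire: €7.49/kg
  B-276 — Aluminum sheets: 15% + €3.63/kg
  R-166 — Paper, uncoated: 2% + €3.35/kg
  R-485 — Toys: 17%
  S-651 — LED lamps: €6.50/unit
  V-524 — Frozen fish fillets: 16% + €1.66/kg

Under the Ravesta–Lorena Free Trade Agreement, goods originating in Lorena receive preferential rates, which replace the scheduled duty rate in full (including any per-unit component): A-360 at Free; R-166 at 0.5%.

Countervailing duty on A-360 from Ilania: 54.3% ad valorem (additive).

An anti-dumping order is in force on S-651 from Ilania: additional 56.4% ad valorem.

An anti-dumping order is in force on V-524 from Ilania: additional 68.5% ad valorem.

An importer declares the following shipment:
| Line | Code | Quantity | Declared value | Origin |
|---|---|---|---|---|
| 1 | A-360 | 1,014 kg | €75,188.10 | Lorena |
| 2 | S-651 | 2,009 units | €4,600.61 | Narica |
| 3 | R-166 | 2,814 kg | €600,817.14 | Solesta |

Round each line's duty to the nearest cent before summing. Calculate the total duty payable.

€34,501.74

Line 1 (A-360, Lorena, 1,014 kg, €75,188.10):
Base rate for A-360 is €7.49/kg.
Origin Lorena qualifies under the Ravesta–Lorena agreement and A-360 is covered: preferential rate Free applies instead.
The additional-duty order on A-360 targets Ilania, not Lorena; it does not apply.
Duty = €75,188.10 × 0% = €0.00.
Line 2 (S-651, Narica, 2,009 units, €4,600.61):
Base rate for S-651 is €6.50/unit.
The additional-duty order on S-651 targets Ilania, not Narica; it does not apply.
Duty = 2,009 × €6.50 = €13,058.50.
Line 3 (R-166, Solesta, 2,814 kg, €600,817.14):
Base rate for R-166 is 2% + €3.35/kg.
R-166 has an FTA preferential rate, but origin Solesta is not Lorena; base rate stands.
Duty = €600,817.14 × 2% + 2,814 × €3.35 = €21,443.24.
Total = €0.00 + €13,058.50 + €21,443.24 = €34,501.74.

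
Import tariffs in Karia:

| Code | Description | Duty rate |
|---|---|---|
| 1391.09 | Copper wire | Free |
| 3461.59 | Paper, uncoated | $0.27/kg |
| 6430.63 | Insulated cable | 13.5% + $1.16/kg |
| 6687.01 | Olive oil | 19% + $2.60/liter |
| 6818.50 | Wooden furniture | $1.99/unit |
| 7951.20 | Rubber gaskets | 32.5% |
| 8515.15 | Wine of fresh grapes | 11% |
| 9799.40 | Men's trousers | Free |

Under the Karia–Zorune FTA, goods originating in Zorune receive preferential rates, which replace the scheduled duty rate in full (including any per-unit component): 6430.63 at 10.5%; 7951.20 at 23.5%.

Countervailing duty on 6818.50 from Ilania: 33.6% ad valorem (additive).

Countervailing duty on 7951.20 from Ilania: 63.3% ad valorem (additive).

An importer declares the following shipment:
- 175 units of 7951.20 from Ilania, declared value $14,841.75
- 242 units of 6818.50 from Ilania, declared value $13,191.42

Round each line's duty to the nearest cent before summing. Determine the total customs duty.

$19,132.30

Line 1 (7951.20, Ilania, 175 units, $14,841.75):
Base rate for 7951.20 is 32.5%.
7951.20 has an FTA preferential rate, but origin Ilania is not Zorune; base rate stands.
Additional duty on 7951.20 from Ilania: +63.3%. Applied ad valorem rate: 32.5% + 63.3% = 95.8%.
Duty = $14,841.75 × 95.8% = $14,218.40.
Line 2 (6818.50, Ilania, 242 units, $13,191.42):
Base rate for 6818.50 is $1.99/unit.
Additional duty on 6818.50 from Ilania: +33.6% ad valorem. Applied ad valorem rate = 33.6%.
Duty = $13,191.42 × 33.6% + 242 × $1.99 = $4,913.90.
Total = $14,218.40 + $4,913.90 = $19,132.30.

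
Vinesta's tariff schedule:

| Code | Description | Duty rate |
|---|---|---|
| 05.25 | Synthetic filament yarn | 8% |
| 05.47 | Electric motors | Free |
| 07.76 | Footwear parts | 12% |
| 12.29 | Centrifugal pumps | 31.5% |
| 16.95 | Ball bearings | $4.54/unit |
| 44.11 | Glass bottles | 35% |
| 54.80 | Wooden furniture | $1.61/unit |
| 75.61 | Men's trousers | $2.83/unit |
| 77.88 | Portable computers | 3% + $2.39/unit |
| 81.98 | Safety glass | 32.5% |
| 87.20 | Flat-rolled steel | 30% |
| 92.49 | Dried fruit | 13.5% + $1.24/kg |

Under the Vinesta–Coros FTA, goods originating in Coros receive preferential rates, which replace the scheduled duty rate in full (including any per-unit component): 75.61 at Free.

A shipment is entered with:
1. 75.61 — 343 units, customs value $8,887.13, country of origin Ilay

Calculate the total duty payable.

Line 1 (75.61, Ilay, 343 units, $8,887.13):
Base rate for 75.61 is $2.83/unit.
75.61 has an FTA preferential rate, but origin Ilay is not Coros; base rate stands.
Duty = 343 × $2.83 = $970.69.

$970.69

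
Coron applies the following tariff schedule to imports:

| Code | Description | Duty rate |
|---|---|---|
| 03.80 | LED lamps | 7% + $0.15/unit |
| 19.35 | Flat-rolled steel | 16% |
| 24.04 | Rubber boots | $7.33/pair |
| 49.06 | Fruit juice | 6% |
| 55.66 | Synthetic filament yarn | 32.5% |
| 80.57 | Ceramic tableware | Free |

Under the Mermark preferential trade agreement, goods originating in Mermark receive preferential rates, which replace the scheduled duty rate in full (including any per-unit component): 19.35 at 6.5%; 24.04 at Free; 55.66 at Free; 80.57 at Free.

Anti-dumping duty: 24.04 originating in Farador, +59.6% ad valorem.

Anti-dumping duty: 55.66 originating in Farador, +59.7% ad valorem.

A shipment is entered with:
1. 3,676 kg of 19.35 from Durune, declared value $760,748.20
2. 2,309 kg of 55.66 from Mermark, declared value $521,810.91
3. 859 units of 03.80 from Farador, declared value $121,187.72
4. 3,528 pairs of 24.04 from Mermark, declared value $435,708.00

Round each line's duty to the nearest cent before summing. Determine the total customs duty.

$130,331.70

Line 1 (19.35, Durune, 3,676 kg, $760,748.20):
Base rate for 19.35 is 16%.
19.35 has an FTA preferential rate, but origin Durune is not Mermark; base rate stands.
Duty = $760,748.20 × 16% = $121,719.71.
Line 2 (55.66, Mermark, 2,309 kg, $521,810.91):
Base rate for 55.66 is 32.5%.
Origin Mermark qualifies under the Coron–Mermark agreement and 55.66 is covered: preferential rate Free applies instead.
The additional-duty order on 55.66 targets Farador, not Mermark; it does not apply.
Duty = $521,810.91 × 0% = $0.00.
Line 3 (03.80, Farador, 859 units, $121,187.72):
Base rate for 03.80 is 7% + $0.15/unit.
Duty = $121,187.72 × 7% + 859 × $0.15 = $8,611.99.
Line 4 (24.04, Mermark, 3,528 pairs, $435,708.00):
Base rate for 24.04 is $7.33/pair.
Origin Mermark qualifies under the Coron–Mermark agreement and 24.04 is covered: preferential rate Free applies instead.
The additional-duty order on 24.04 targets Farador, not Mermark; it does not apply.
Duty = $435,708.00 × 0% = $0.00.
Total = $121,719.71 + $0.00 + $8,611.99 + $0.00 = $130,331.70.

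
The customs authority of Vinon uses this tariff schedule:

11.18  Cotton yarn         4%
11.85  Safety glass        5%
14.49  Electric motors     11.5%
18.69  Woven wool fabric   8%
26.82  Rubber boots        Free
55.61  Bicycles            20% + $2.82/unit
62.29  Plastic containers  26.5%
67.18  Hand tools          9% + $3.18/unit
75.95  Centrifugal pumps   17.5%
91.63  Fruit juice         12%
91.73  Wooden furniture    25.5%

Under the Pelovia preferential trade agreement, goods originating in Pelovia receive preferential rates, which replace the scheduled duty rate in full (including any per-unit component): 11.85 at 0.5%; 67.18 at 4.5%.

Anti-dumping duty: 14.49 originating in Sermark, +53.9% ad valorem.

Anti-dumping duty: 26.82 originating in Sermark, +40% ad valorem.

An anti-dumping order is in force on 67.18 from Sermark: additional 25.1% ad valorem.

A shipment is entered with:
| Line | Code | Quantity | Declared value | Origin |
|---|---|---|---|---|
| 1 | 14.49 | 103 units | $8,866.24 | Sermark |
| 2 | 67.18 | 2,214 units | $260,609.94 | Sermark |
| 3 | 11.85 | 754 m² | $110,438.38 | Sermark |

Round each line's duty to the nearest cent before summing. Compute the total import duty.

$107,228.95

Line 1 (14.49, Sermark, 103 units, $8,866.24):
Base rate for 14.49 is 11.5%.
Additional duty on 14.49 from Sermark: +53.9%. Applied ad valorem rate: 11.5% + 53.9% = 65.4%.
Duty = $8,866.24 × 65.4% = $5,798.52.
Line 2 (67.18, Sermark, 2,214 units, $260,609.94):
Base rate for 67.18 is 9% + $3.18/unit.
67.18 has an FTA preferential rate, but origin Sermark is not Pelovia; base rate stands.
Additional duty on 67.18 from Sermark: +25.1%. Applied ad valorem rate: 9% + 25.1% = 34.1%.
Duty = $260,609.94 × 34.1% + 2,214 × $3.18 = $95,908.51.
Line 3 (11.85, Sermark, 754 m², $110,438.38):
Base rate for 11.85 is 5%.
11.85 has an FTA preferential rate, but origin Sermark is not Pelovia; base rate stands.
Duty = $110,438.38 × 5% = $5,521.92.
Total = $5,798.52 + $95,908.51 + $5,521.92 = $107,228.95.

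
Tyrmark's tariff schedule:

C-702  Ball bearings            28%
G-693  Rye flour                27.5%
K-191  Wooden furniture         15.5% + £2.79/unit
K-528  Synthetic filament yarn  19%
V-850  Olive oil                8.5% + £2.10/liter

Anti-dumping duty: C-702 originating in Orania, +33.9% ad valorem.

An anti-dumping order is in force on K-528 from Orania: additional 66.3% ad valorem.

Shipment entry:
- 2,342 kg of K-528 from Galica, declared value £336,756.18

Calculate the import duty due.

Line 1 (K-528, Galica, 2,342 kg, £336,756.18):
Base rate for K-528 is 19%.
The additional-duty order on K-528 targets Orania, not Galica; it does not apply.
Duty = £336,756.18 × 19% = £63,983.67.

£63,983.67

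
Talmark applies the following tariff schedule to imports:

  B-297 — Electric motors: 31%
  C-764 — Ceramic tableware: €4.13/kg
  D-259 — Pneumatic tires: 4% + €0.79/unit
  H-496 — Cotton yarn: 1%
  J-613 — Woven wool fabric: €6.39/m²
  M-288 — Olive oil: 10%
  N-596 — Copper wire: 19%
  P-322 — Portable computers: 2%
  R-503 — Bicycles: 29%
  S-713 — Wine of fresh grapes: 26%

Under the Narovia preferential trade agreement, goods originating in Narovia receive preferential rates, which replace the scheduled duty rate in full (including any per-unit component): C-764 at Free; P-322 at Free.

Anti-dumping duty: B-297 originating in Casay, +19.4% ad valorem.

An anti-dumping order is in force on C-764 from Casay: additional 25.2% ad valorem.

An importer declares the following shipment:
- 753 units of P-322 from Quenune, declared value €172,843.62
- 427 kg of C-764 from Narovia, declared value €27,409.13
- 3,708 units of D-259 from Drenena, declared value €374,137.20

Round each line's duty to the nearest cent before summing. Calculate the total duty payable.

Line 1 (P-322, Quenune, 753 units, €172,843.62):
Base rate for P-322 is 2%.
P-322 has an FTA preferential rate, but origin Quenune is not Narovia; base rate stands.
Duty = €172,843.62 × 2% = €3,456.87.
Line 2 (C-764, Narovia, 427 kg, €27,409.13):
Base rate for C-764 is €4.13/kg.
Origin Narovia qualifies under the Talmark–Narovia agreement and C-764 is covered: preferential rate Free applies instead.
The additional-duty order on C-764 targets Casay, not Narovia; it does not apply.
Duty = €27,409.13 × 0% = €0.00.
Line 3 (D-259, Drenena, 3,708 units, €374,137.20):
Base rate for D-259 is 4% + €0.79/unit.
Duty = €374,137.20 × 4% + 3,708 × €0.79 = €17,894.81.
Total = €3,456.87 + €0.00 + €17,894.81 = €21,351.68.

€21,351.68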